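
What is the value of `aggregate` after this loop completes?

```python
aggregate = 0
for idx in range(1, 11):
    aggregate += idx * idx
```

Sum of squares 1² to 10² = 385
`aggregate` takes the values: 0 → 1 → 5 → 14 → 30 → 55 → 91 → 140 → 204 → 285 → 385

Answer: 385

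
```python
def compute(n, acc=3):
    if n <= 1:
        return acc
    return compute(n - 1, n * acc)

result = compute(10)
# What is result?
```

Accumulator trace (n, acc): (10, 3) -> (9, 30) -> (8, 270) -> (7, 2160) -> (6, 15120) -> (5, 90720) -> (4, 453600) -> (3, 1814400) -> (2, 5443200) -> (1, 10886400) -> return 10886400

Answer: 10886400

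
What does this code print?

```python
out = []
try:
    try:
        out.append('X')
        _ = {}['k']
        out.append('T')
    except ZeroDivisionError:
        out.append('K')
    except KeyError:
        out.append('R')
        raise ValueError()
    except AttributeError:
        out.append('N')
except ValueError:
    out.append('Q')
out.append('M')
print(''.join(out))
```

Execution trace: 'X' (inner try body) → 'R' (inner except KeyError) → 'Q' (outer except ValueError) → 'M' (after the try/except). Output: XRQM

Answer: XRQM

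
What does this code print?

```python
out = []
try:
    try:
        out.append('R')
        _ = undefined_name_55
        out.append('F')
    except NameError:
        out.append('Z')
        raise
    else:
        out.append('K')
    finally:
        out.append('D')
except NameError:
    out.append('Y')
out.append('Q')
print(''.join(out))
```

Execution trace: 'R' (inner try body) → 'Z' (inner except NameError) → 'D' (inner finally) → 'Y' (outer except NameError) → 'Q' (after the try/except). Output: RZDYQ

Answer: RZDYQ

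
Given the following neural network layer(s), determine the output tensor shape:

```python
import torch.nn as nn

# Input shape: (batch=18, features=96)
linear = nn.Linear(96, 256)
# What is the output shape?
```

Input: (18, 96) -> Output: (18, 256)

Answer: (18, 256)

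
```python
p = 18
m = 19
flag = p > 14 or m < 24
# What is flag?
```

Trace:
`p = 18` → p = 18
`m = 19` → m = 19
`flag = p > 14 or m < 24` → flag = True
So flag = True

Answer: True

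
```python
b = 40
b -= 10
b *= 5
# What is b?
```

Trace:
`b = 40` → b = 40
`b -= 10` → b = 30
`b *= 5` → b = 150
So b = 150

Answer: 150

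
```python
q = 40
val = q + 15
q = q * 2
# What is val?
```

Trace:
`q = 40` → q = 40
`val = q + 15` → val = 55
`q = q * 2` → q = 80
So val = 55

Answer: 55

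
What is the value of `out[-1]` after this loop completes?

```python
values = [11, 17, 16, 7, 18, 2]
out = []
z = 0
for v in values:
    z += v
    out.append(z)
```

Cumulative sum ends at 71
`out` takes the values: [] → [11] → [11, 28] → [11, 28, 44] → [11, 28, 44, 51] → [11, 28, 44, 51, 69] → [11, 28, 44, 51, 69, 71]
So `out[-1]` = 71

Answer: 71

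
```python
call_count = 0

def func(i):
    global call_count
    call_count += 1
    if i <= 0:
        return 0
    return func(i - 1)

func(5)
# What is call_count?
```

Linear recursion stepping by 1: 6 calls from i=5 down to ≤0.

Answer: 6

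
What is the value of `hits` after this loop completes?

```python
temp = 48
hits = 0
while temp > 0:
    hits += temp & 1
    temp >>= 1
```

Count set bits in 48 (binary: 0b110000)
`hits` takes the values: 0 → 1 → 2

Answer: 2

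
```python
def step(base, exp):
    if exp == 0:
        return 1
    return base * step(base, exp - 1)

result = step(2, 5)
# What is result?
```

step(2, 5) = 2 * 2 * 2 * 2 * 2 = 32

Answer: 32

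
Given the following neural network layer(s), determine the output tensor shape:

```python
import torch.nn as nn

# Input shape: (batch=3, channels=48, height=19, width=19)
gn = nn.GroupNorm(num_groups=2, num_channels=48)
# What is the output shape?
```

Input: (3, 48, 19, 19) -> Output: (3, 48, 19, 19)

Answer: (3, 48, 19, 19)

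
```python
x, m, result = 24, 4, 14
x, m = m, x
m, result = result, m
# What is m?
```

Trace:
`x, m, result = 24, 4, 14` → x = 24; m = 4; result = 14
`x, m = m, x` → x = 4; m = 24
`m, result = result, m` → m = 14; result = 24
So m = 14

Answer: 14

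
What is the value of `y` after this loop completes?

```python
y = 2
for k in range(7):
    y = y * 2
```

Multiply by 2, 7 times: 2 * 2^7 = 256
`y` takes the values: 2 → 4 → 8 → 16 → 32 → 64 → 128 → 256

Answer: 256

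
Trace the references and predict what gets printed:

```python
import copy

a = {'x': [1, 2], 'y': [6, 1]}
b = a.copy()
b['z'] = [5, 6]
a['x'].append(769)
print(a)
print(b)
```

Key concept: shallow copy of dict with mutable values.
Step by step:
`a = {'x': [1, 2], 'y': [6, 1]}` → a = {'x': [1, 2], 'y': [6, 1]}
`b = a.copy()` → b = {'x': [1, 2], 'y': [6, 1]}
`b['z'] = [5, 6]` → b = {'x': [1, 2], 'y': [6, 1], 'z': [5, 6]}
`a['x'].append(769)` → a = {'x': [1, 2, 769], 'y': [6, 1]}; b = {'x': [1, 2, 769], 'y': [6, 1], 'z': [5, 6]}
`print(a)` → prints {'x': [1, 2, 769], 'y': [6, 1]}
`print(b)` → prints {'x': [1, 2, 769], 'y': [6, 1], 'z': [5, 6]}

Answer:
{'x': [1, 2, 769], 'y': [6, 1]}
{'x': [1, 2, 769], 'y': [6, 1], 'z': [5, 6]}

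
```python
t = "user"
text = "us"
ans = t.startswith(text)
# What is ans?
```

Trace:
`t = "user"` → t = 'user'
`text = "us"` → text = 'us'
`ans = t.startswith(text)` → ans = True
So ans = True

Answer: True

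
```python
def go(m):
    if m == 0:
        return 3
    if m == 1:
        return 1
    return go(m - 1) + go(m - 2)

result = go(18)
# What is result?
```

Build up from base cases: go(0)=3, go(1)=1, go(2)=4, go(3)=5, go(4)=9, go(5)=14, go(6)=23, ..., go(18)=7375

Answer: 7375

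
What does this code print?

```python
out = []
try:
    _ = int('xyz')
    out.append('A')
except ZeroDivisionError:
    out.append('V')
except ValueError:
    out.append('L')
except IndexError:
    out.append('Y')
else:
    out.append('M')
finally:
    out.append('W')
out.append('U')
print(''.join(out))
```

Execution trace: 'L' (except ValueError) → 'W' (finally) → 'U' (after the try/except). Output: LWU

Answer: LWU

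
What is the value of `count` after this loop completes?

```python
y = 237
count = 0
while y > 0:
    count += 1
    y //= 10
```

Count digits by repeated division by 10
`count` takes the values: 0 → 1 → 2 → 3

Answer: 3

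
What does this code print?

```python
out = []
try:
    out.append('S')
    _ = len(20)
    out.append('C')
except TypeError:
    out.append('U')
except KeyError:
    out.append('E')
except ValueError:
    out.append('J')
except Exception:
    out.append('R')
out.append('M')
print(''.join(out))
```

Execution trace: 'S' (try body) → 'U' (except TypeError) → 'M' (after the try/except). Output: SUM

Answer: SUM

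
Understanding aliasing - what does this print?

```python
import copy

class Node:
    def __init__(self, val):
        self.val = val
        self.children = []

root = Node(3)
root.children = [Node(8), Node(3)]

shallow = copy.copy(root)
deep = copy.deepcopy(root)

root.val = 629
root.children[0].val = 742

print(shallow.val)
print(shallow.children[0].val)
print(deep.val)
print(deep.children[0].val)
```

Key concept: deep copy with custom objects.
Step by step:
`root = Node(3)` → root = Node(val=3, children=[])
`root.children = [Node(8), Node(3)]` → root = Node(val=3, children=[Node(val=8, children=[]), Node(val=3, children=[])])
`shallow = copy.copy(root)` → shallow = Node(val=3, children=[Node(val=8, children=[]), Node(val=3, children=[])])
`deep = copy.deepcopy(root)` → deep = Node(val=3, children=[Node(val=8, children=[]), Node(val=3, children=[])])
`root.val = 629` → root = Node(val=629, children=[Node(val=8, children=[]), Node(val=3, children=[])])
`root.children[0].val = 742` → root = Node(val=629, children=[Node(val=742, children=[]), Node(val=3, children=[])]); shallow = Node(val=3, children=[Node(val=742, children=[]), Node(val=3, children=[])])
`print(shallow.val)` → prints 3
`print(shallow.children[0].val)` → prints 742
`print(deep.val)` → prints 3
`print(deep.children[0].val)` → prints 8

Answer:
3
742
3
8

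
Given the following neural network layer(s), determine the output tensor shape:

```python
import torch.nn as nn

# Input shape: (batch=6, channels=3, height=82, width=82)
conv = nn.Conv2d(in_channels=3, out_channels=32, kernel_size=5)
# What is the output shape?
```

Input: (6, 3, 82, 82) -> Output: (6, 32, 78, 78)

Answer: (6, 32, 78, 78)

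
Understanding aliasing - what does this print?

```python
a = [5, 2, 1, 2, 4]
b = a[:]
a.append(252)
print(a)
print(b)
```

Key concept: slice [:] creates copy.
Step by step:
`a = [5, 2, 1, 2, 4]` → a = [5, 2, 1, 2, 4]
`b = a[:]` → b = [5, 2, 1, 2, 4]
`a.append(252)` → a = [5, 2, 1, 2, 4, 252]
`print(a)` → prints [5, 2, 1, 2, 4, 252]
`print(b)` → prints [5, 2, 1, 2, 4]

Answer:
[5, 2, 1, 2, 4, 252]
[5, 2, 1, 2, 4]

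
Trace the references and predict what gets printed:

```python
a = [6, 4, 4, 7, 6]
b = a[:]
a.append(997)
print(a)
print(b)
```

Key concept: slice [:] creates copy.
Step by step:
`a = [6, 4, 4, 7, 6]` → a = [6, 4, 4, 7, 6]
`b = a[:]` → b = [6, 4, 4, 7, 6]
`a.append(997)` → a = [6, 4, 4, 7, 6, 997]
`print(a)` → prints [6, 4, 4, 7, 6, 997]
`print(b)` → prints [6, 4, 4, 7, 6]

Answer:
[6, 4, 4, 7, 6, 997]
[6, 4, 4, 7, 6]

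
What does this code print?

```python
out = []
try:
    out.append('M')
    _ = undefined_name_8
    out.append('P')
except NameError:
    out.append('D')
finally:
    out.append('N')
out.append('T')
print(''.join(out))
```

Execution trace: 'M' (try body) → 'D' (except NameError) → 'N' (finally) → 'T' (after the try/except). Output: MDNT

Answer: MDNT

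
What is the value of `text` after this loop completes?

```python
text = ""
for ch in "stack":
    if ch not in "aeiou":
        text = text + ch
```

Remove vowels from 'stack'
`text` takes the values: "" → "s" → "st" → "stc" → "stck"

Answer: "stck"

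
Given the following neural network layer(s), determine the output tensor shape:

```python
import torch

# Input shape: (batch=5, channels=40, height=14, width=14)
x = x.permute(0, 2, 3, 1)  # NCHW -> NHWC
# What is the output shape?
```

Input: (5, 40, 14, 14) -> Output: (5, 14, 14, 40)

Answer: (5, 14, 14, 40)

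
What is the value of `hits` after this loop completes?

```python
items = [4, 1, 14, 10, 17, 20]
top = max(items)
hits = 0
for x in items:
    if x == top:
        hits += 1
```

Count of max value 20 in [4, 1, 14, 10, 17, 20]
`hits` takes the values: 0 → 1

Answer: 1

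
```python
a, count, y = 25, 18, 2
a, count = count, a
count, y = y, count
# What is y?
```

Trace:
`a, count, y = 25, 18, 2` → a = 25; count = 18; y = 2
`a, count = count, a` → a = 18; count = 25
`count, y = y, count` → count = 2; y = 25
So y = 25

Answer: 25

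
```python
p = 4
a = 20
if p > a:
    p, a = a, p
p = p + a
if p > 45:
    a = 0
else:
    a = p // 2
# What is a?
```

Trace:
`p = 4` → p = 4
`a = 20` → a = 20
`if p > a: ...` → p > a is False → no variable changes
`p = p + a` → p = 24
`if p > 45: ...` → p > 45 is False, take else branch → a = 12
So a = 12

Answer: 12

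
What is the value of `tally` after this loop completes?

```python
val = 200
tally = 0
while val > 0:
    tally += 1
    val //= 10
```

Count digits by repeated division by 10
`tally` takes the values: 0 → 1 → 2 → 3

Answer: 3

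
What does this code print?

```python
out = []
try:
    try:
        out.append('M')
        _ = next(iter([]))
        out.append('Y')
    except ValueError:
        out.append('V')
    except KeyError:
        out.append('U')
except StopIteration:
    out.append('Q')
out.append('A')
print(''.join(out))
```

Execution trace: 'M' (try body) → 'Q' (outer except StopIteration) → 'A' (after the try/except). Output: MQA

Answer: MQA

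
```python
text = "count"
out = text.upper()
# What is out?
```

Trace:
`text = "count"` → text = 'count'
`out = text.upper()` → out = 'COUNT'
So out = 'COUNT'

Answer: 'COUNT'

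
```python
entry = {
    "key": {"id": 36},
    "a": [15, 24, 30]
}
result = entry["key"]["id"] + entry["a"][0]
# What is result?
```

Trace:
`entry = { ...` → entry = {'key': {'id': 36}, 'a': [15, 24, 30]}
`result = entry["key"]["id"] + entry["a"][0]` → result = 51
So result = 51

Answer: 51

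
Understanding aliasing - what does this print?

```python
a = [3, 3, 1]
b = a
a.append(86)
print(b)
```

Key concept: basic list aliasing.
Step by step:
`a = [3, 3, 1]` → a = [3, 3, 1]
`b = a` → b = [3, 3, 1] (same object as a)
`a.append(86)` → a = [3, 3, 1, 86] (same object as b); b = [3, 3, 1, 86] (same object as a)
`print(b)` → prints [3, 3, 1, 86]

Answer: [3, 3, 1, 86]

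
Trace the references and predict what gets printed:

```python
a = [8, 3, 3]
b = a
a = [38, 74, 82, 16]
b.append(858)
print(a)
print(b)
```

Key concept: rebinding vs mutation: a is rebound to a new list, b still points at the original.
Step by step:
`a = [8, 3, 3]` → a = [8, 3, 3]
`b = a` → b = [8, 3, 3] (same object as a)
`a = [38, 74, 82, 16]` → a = [38, 74, 82, 16]
`b.append(858)` → b = [8, 3, 3, 858]
`print(a)` → prints [38, 74, 82, 16]
`print(b)` → prints [8, 3, 3, 858]

Answer:
[38, 74, 82, 16]
[8, 3, 3, 858]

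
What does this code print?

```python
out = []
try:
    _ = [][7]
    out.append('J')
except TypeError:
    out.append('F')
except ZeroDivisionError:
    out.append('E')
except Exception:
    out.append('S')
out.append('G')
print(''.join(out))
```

Execution trace: 'S' (except Exception) → 'G' (after the try/except). Output: SG

Answer: SG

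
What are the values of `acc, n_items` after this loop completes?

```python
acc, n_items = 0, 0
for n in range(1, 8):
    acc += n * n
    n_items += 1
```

Sum of squares and count
`acc, n_items` takes the values: (0, 0) → (1, 0) → (1, 1) → (5, 1) → (5, 2) → (14, 2) → (14, 3) → (30, 3) → (30, 4) → (55, 4) → (55, 5) → (91, 5) → (91, 6) → (140, 6) → (140, 7)

Answer: 140, 7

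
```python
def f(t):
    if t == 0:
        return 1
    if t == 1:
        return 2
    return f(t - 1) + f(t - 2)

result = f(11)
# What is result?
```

Build up from base cases: f(0)=1, f(1)=2, f(2)=3, f(3)=5, f(4)=8, f(5)=13, f(6)=21, ..., f(11)=233

Answer: 233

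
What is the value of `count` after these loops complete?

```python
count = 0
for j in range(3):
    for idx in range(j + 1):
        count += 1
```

Triangle: 1 + 2 + ... + 3
`count` takes the values: 0 → 1 → 2 → 3 → 4 → 5 → 6

Answer: 6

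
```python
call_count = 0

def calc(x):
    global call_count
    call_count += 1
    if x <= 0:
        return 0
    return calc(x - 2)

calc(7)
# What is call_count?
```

Linear recursion stepping by 2: 5 calls from x=7 down to ≤0.

Answer: 5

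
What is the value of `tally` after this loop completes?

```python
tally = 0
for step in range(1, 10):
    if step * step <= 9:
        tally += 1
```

Count numbers where step² ≤ 9
`tally` takes the values: 0 → 1 → 2 → 3

Answer: 3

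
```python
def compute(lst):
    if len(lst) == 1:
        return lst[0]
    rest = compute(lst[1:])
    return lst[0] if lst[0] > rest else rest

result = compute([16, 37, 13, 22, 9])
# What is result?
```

Recursive max over [16, 37, 13, 22, 9] = 37

Answer: 37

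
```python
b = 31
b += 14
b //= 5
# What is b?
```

Trace:
`b = 31` → b = 31
`b += 14` → b = 45
`b //= 5` → b = 9
So b = 9

Answer: 9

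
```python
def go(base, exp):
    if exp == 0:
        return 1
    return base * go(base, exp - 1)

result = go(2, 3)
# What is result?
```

go(2, 3) = 2 * 2 * 2 = 8

Answer: 8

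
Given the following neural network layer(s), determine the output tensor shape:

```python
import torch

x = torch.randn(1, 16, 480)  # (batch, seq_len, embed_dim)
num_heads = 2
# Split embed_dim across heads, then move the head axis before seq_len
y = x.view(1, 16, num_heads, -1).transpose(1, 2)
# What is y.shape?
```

Input: (1, 16, 480) -> head_dim = 480 // 2 = 240; after view: (1, 16, 2, 240) -> after transpose(1, 2): (1, 2, 16, 240) -> Output: (1, 2, 16, 240)

Answer: (1, 2, 16, 240)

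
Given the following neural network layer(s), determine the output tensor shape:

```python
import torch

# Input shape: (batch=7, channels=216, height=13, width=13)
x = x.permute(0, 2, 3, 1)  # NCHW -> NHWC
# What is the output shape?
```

Input: (7, 216, 13, 13) -> Output: (7, 13, 13, 216)

Answer: (7, 13, 13, 216)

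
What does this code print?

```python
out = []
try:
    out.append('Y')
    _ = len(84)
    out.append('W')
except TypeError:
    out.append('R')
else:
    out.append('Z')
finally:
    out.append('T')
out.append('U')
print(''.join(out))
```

Execution trace: 'Y' (try body) → 'R' (except TypeError) → 'T' (finally) → 'U' (after the try/except). Output: YRTU

Answer: YRTU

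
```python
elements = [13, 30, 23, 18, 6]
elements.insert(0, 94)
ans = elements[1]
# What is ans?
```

Trace:
`elements = [13, 30, 23, 18, 6]` → elements = [13, 30, 23, 18, 6]
`elements.insert(0, 94)` → elements = [94, 13, 30, 23, 18, 6]
`ans = elements[1]` → ans = 13
So ans = 13

Answer: 13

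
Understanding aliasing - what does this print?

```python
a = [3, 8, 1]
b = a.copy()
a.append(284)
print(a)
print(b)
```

Key concept: list.copy() creates independent copy.
Step by step:
`a = [3, 8, 1]` → a = [3, 8, 1]
`b = a.copy()` → b = [3, 8, 1]
`a.append(284)` → a = [3, 8, 1, 284]
`print(a)` → prints [3, 8, 1, 284]
`print(b)` → prints [3, 8, 1]

Answer:
[3, 8, 1, 284]
[3, 8, 1]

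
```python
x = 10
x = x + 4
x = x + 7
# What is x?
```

Trace:
`x = 10` → x = 10
`x = x + 4` → x = 14
`x = x + 7` → x = 21
So x = 21

Answer: 21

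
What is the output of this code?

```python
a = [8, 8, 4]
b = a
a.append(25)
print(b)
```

Key concept: basic list aliasing.
Step by step:
`a = [8, 8, 4]` → a = [8, 8, 4]
`b = a` → b = [8, 8, 4] (same object as a)
`a.append(25)` → a = [8, 8, 4, 25] (same object as b); b = [8, 8, 4, 25] (same object as a)
`print(b)` → prints [8, 8, 4, 25]

Answer: [8, 8, 4, 25]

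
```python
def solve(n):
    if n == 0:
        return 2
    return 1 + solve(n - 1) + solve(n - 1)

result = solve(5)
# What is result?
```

solve(n) = 1 + 2·solve(n-1), solve(0)=2. Closed form: (2+1)·2^5 - 1 = 95.

Answer: 95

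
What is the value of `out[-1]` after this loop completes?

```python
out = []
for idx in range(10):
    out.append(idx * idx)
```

Last element of squares 0 to 9
`out` takes the values: [] → [0] → [0, 1] → [0, 1, 4] → [0, 1, 4, 9] → [0, 1, 4, 9, 16] → [0, 1, 4, 9, 16, 25] → [0, 1, 4, 9, 16, 25, 36] → [0, 1, 4, 9, 16, 25, 36, 49] → [0, 1, 4, 9, 16, 25, 36, 49, 64] → [0, 1, 4, 9, 16, 25, 36, 49, 64, 81]
So `out[-1]` = 81

Answer: 81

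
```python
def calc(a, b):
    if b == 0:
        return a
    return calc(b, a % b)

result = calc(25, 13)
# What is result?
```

calc(25, 13) -> calc(13, 12) -> calc(12, 1) -> calc(1, 0) -> 1

Answer: 1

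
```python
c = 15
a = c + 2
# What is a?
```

Trace:
`c = 15` → c = 15
`a = c + 2` → a = 17
So a = 17

Answer: 17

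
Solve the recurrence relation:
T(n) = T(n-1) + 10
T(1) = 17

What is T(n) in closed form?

Unrolling: T(n) = T(1) + 10·(n-1) = 17 + 10(n-1) = 10n + 7.

Answer: T(n) = 10n + 7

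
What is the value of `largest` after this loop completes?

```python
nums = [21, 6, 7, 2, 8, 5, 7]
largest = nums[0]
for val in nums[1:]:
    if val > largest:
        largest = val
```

Maximum of [21, 6, 7, 2, 8, 5, 7]
`largest` takes the values: 21

Answer: 21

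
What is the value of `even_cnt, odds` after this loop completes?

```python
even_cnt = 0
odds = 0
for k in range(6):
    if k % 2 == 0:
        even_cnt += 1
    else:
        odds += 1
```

Count evens and odds in range(6)
`even_cnt, odds` takes the values: (0, 0) → (1, 0) → (1, 1) → (2, 1) → (2, 2) → (3, 2) → (3, 3)

Answer: 3, 3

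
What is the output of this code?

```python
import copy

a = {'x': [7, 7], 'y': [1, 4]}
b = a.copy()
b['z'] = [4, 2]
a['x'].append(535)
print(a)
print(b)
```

Key concept: shallow copy of dict with mutable values.
Step by step:
`a = {'x': [7, 7], 'y': [1, 4]}` → a = {'x': [7, 7], 'y': [1, 4]}
`b = a.copy()` → b = {'x': [7, 7], 'y': [1, 4]}
`b['z'] = [4, 2]` → b = {'x': [7, 7], 'y': [1, 4], 'z': [4, 2]}
`a['x'].append(535)` → a = {'x': [7, 7, 535], 'y': [1, 4]}; b = {'x': [7, 7, 535], 'y': [1, 4], 'z': [4, 2]}
`print(a)` → prints {'x': [7, 7, 535], 'y': [1, 4]}
`print(b)` → prints {'x': [7, 7, 535], 'y': [1, 4], 'z': [4, 2]}

Answer:
{'x': [7, 7, 535], 'y': [1, 4]}
{'x': [7, 7, 535], 'y': [1, 4], 'z': [4, 2]}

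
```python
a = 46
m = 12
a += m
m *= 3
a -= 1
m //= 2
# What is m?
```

Trace:
`a = 46` → a = 46
`m = 12` → m = 12
`a += m` → a = 58
`m *= 3` → m = 36
`a -= 1` → a = 57
`m //= 2` → m = 18
So m = 18

Answer: 18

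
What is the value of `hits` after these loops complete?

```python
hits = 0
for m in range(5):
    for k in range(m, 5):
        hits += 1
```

Upper triangle: 5 + 4 + ... + 1
`hits` takes the values: 0 → 1 → 2 → 3 → 4 → 5 → 6 → 7 → 8 → 9 → 10 → 11 → 12 → 13 → 14 → 15

Answer: 15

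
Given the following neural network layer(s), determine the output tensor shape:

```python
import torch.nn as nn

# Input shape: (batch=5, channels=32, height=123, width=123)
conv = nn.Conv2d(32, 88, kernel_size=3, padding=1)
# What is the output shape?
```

Input: (5, 32, 123, 123) -> Output: (5, 88, 123, 123)

Answer: (5, 88, 123, 123)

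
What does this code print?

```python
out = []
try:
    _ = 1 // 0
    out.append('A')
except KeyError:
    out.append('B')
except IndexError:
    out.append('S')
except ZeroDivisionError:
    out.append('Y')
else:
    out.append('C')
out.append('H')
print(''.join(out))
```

Execution trace: 'Y' (except ZeroDivisionError) → 'H' (after the try/except). Output: YH

Answer: YH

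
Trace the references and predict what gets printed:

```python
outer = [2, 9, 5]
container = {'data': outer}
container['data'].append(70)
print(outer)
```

Key concept: dict holds reference to list.
Step by step:
`outer = [2, 9, 5]` → outer = [2, 9, 5]
`container = {'data': outer}` → container = {'data': [2, 9, 5]}
`container['data'].append(70)` → outer = [2, 9, 5, 70]; container = {'data': [2, 9, 5, 70]}
`print(outer)` → prints [2, 9, 5, 70]

Answer: [2, 9, 5, 70]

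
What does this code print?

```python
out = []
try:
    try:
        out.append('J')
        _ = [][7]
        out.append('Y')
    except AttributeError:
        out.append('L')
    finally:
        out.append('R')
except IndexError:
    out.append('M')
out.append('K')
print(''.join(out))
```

Execution trace: 'J' (inner try body) → 'R' (inner finally) → 'M' (outer except IndexError) → 'K' (after the try/except). Output: JRMK

Answer: JRMK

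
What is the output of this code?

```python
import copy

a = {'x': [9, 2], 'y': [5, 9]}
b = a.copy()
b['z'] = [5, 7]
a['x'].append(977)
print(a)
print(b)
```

Key concept: shallow copy of dict with mutable values.
Step by step:
`a = {'x': [9, 2], 'y': [5, 9]}` → a = {'x': [9, 2], 'y': [5, 9]}
`b = a.copy()` → b = {'x': [9, 2], 'y': [5, 9]}
`b['z'] = [5, 7]` → b = {'x': [9, 2], 'y': [5, 9], 'z': [5, 7]}
`a['x'].append(977)` → a = {'x': [9, 2, 977], 'y': [5, 9]}; b = {'x': [9, 2, 977], 'y': [5, 9], 'z': [5, 7]}
`print(a)` → prints {'x': [9, 2, 977], 'y': [5, 9]}
`print(b)` → prints {'x': [9, 2, 977], 'y': [5, 9], 'z': [5, 7]}

Answer:
{'x': [9, 2, 977], 'y': [5, 9]}
{'x': [9, 2, 977], 'y': [5, 9], 'z': [5, 7]}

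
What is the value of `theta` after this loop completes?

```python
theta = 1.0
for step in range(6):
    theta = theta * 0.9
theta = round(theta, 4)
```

Exponential decay: 1.0 * 0.9^6
`theta` takes the values: 1.0 → 0.9 → 0.81 → 0.729 → 0.6561 → 0.59049 → 0.531441 → 0.5314

Answer: 0.5314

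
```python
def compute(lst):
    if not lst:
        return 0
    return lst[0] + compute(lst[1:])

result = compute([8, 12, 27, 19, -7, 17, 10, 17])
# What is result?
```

8 + 12 + 27 + 19 + (-7) + 17 + 10 + 17 + 0 = 103

Answer: 103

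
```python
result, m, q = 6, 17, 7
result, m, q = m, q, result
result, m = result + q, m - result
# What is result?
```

Trace:
`result, m, q = 6, 17, 7` → result = 6; m = 17; q = 7
`result, m, q = m, q, result` → result = 17; m = 7; q = 6
`result, m = result + q, m - result` → result = 23; m = -10
So result = 23

Answer: 23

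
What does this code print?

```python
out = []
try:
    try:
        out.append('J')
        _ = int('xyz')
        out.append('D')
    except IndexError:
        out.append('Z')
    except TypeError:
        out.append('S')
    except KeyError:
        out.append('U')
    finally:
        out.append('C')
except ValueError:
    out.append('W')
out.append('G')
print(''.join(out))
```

Execution trace: 'J' (try body) → 'C' (finally) → 'W' (outer except ValueError) → 'G' (after the try/except). Output: JCWG

Answer: JCWG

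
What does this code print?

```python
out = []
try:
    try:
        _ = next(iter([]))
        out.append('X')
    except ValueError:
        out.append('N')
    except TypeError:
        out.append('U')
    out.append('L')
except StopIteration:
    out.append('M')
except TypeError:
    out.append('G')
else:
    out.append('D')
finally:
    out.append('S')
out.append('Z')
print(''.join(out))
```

Execution trace: 'M' (except StopIteration) → 'S' (finally) → 'Z' (after the try/except). Output: MSZ

Answer: MSZ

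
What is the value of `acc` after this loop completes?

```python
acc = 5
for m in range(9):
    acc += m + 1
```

Start at 5, add 1 to 9 = 50
`acc` takes the values: 5 → 6 → 8 → 11 → 15 → 20 → 26 → 33 → 41 → 50

Answer: 50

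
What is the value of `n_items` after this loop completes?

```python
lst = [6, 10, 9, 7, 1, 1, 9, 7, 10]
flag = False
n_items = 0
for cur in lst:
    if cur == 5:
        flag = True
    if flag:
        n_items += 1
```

Count elements after first 5 in [6, 10, 9, 7, 1, 1, 9, 7, 10]
`n_items` takes the values: 0

Answer: 0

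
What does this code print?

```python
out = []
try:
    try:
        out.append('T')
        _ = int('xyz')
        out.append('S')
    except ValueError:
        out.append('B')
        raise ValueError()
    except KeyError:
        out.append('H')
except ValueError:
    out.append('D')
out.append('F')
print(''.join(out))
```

Execution trace: 'T' (try body) → 'B' (except ValueError) → 'D' (outer except ValueError) → 'F' (after the try/except). Output: TBDF

Answer: TBDF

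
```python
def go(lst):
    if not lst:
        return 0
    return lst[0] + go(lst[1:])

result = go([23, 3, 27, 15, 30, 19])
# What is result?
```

23 + 3 + 27 + 15 + 30 + 19 + 0 = 117

Answer: 117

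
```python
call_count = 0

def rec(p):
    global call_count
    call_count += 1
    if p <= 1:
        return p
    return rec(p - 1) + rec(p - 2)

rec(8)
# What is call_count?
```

Calls(p) = 1 + Calls(p-1) + Calls(p-2); Calls(0)=Calls(1)=1. For p=8 this gives 67.

Answer: 67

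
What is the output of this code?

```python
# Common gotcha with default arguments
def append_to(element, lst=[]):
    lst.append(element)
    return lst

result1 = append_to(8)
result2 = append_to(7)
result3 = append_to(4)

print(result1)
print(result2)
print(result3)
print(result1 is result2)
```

Key concept: mutable default argument gotcha.
Step by step:
`result1 = append_to(8)` → result1 = [8]
`result2 = append_to(7)` → result1 = [8, 7] (same object as result2); result2 = [8, 7] (same object as result1)
`result3 = append_to(4)` → result1 = [8, 7, 4] (same object as result2, result3); result2 = [8, 7, 4] (same object as result1, result3); result3 = [8, 7, 4] (same object as result1, result2)
`print(result1)` → prints [8, 7, 4]
`print(result2)` → prints [8, 7, 4]
`print(result3)` → prints [8, 7, 4]
`print(result1 is result2)` → prints True

Answer:
[8, 7, 4]
[8, 7, 4]
[8, 7, 4]
True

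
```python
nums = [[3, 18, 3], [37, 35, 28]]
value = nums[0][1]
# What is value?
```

Trace:
`nums = [[3, 18, 3], [37, 35, 28]]` → nums = [[3, 18, 3], [37, 35, 28]]
`value = nums[0][1]` → value = 18
So value = 18

Answer: 18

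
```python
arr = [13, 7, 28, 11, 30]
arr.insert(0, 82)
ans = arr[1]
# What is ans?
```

Trace:
`arr = [13, 7, 28, 11, 30]` → arr = [13, 7, 28, 11, 30]
`arr.insert(0, 82)` → arr = [82, 13, 7, 28, 11, 30]
`ans = arr[1]` → ans = 13
So ans = 13

Answer: 13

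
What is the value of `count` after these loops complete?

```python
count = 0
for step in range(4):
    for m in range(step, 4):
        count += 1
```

Upper triangle: 4 + 3 + ... + 1
`count` takes the values: 0 → 1 → 2 → 3 → 4 → 5 → 6 → 7 → 8 → 9 → 10

Answer: 10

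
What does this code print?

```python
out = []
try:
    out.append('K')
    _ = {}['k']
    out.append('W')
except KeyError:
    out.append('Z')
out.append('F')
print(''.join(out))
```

Execution trace: 'K' (try body) → 'Z' (except KeyError) → 'F' (after the try/except). Output: KZF

Answer: KZF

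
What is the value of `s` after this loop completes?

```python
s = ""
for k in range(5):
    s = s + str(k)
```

Concatenate digits 0 to 4
`s` takes the values: "" → "0" → "01" → "012" → "0123" → "01234"

Answer: "01234"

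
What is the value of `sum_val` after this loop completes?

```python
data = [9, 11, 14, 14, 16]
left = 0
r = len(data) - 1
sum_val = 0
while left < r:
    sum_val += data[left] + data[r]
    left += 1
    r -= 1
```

Sum of pairs from ends
`sum_val` takes the values: 0 → 25 → 50

Answer: 50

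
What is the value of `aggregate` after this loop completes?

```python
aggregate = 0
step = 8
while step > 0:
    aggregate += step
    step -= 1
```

Sum 8 down to 1
`aggregate` takes the values: 0 → 8 → 15 → 21 → 26 → 30 → 33 → 35 → 36

Answer: 36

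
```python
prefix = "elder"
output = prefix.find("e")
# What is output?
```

Trace:
`prefix = "elder"` → prefix = 'elder'
`output = prefix.find("e")` → output = 0
So output = 0

Answer: 0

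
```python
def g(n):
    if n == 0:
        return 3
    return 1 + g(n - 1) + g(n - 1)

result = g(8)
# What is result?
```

g(n) = 1 + 2·g(n-1), g(0)=3. Closed form: (3+1)·2^8 - 1 = 1023.

Answer: 1023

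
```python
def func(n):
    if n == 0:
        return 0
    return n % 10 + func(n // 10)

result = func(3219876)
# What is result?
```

Sum of digits of 3219876: 6 + 7 + 8 + 9 + 1 + 2 + 3 = 36

Answer: 36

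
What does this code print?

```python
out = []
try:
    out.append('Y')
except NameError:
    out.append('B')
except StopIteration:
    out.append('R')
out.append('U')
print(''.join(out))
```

Execution trace: 'Y' (try body, no exception) → 'U' (after the try/except). Output: YU

Answer: YU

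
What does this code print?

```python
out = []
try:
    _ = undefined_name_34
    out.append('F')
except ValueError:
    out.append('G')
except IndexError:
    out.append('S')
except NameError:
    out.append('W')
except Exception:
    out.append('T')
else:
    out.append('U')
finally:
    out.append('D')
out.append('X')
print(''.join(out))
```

Execution trace: 'W' (except NameError) → 'D' (finally) → 'X' (after the try/except). Output: WDX

Answer: WDX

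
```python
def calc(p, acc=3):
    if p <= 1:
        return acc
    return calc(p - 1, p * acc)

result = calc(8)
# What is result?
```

Accumulator trace (n, acc): (8, 3) -> (7, 24) -> (6, 168) -> (5, 1008) -> (4, 5040) -> (3, 20160) -> (2, 60480) -> (1, 120960) -> return 120960

Answer: 120960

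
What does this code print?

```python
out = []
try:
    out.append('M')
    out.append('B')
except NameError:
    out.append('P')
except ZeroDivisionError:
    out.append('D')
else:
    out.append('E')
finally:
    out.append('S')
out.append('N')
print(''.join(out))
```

Execution trace: 'M' (try body) → 'B' (try body, no exception) → 'E' (else) → 'S' (finally) → 'N' (after the try/except). Output: MBESN

Answer: MBESN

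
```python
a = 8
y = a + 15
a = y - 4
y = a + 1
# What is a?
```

Trace:
`a = 8` → a = 8
`y = a + 15` → y = 23
`a = y - 4` → a = 19
`y = a + 1` → y = 20
So a = 19

Answer: 19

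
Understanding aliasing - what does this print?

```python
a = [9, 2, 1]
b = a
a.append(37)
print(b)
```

Key concept: basic list aliasing.
Step by step:
`a = [9, 2, 1]` → a = [9, 2, 1]
`b = a` → b = [9, 2, 1] (same object as a)
`a.append(37)` → a = [9, 2, 1, 37] (same object as b); b = [9, 2, 1, 37] (same object as a)
`print(b)` → prints [9, 2, 1, 37]

Answer: [9, 2, 1, 37]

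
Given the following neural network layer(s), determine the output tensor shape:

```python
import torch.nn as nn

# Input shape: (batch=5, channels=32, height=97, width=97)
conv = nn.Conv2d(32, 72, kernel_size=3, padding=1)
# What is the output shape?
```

Input: (5, 32, 97, 97) -> Output: (5, 72, 97, 97)

Answer: (5, 72, 97, 97)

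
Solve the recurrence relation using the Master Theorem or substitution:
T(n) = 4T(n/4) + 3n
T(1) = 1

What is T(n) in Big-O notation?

By Master Theorem: a=4, b=4, f(n)=3n. Since log_4(4) = 1 and f(n) = Θ(n^1), Case 2 applies. T(n) = O(n log n).

Answer: O(n log n)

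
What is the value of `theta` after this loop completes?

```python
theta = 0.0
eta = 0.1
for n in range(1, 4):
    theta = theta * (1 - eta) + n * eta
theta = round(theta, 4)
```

Moving average with lr=0.1
`theta` takes the values: 0.0 → 0.1 → 0.29 → 0.561

Answer: 0.561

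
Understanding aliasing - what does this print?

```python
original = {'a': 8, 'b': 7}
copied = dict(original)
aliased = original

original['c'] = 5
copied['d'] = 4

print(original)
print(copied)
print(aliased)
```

Key concept: dict() creates copy, assignment creates alias.
Step by step:
`original = {'a': 8, 'b': 7}` → original = {'a': 8, 'b': 7}
`copied = dict(original)` → copied = {'a': 8, 'b': 7}
`aliased = original` → aliased = {'a': 8, 'b': 7} (same object as original)
`original['c'] = 5` → original = {'a': 8, 'b': 7, 'c': 5} (same object as aliased); aliased = {'a': 8, 'b': 7, 'c': 5} (same object as original)
`copied['d'] = 4` → copied = {'a': 8, 'b': 7, 'd': 4}
`print(original)` → prints {'a': 8, 'b': 7, 'c': 5}
`print(copied)` → prints {'a': 8, 'b': 7, 'd': 4}
`print(aliased)` → prints {'a': 8, 'b': 7, 'c': 5}

Answer:
{'a': 8, 'b': 7, 'c': 5}
{'a': 8, 'b': 7, 'd': 4}
{'a': 8, 'b': 7, 'c': 5}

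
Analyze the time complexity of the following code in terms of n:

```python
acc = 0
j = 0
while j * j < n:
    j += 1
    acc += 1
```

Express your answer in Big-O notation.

Each loop level contributes: √n. Multiplying the contributions gives O(√n).

Answer: O(√n)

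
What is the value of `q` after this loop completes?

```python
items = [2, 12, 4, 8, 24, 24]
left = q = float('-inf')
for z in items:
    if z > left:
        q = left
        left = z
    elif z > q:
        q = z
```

Second largest (with repeats) in [2, 12, 4, 8, 24, 24]
`q` takes the values: -inf → 2 → 4 → 8 → 12 → 24

Answer: 24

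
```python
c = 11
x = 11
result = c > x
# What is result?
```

Trace:
`c = 11` → c = 11
`x = 11` → x = 11
`result = c > x` → result = False
So result = False

Answer: False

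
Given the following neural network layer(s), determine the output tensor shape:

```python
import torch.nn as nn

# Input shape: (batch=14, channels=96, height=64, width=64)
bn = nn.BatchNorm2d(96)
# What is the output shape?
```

Input: (14, 96, 64, 64) -> Output: (14, 96, 64, 64)

Answer: (14, 96, 64, 64)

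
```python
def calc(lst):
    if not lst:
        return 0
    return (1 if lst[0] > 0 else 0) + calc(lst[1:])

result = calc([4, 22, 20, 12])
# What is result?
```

Count of positive elements in [4, 22, 20, 12] = 4

Answer: 4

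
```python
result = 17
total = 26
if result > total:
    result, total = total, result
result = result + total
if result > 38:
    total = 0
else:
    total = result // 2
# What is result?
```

Trace:
`result = 17` → result = 17
`total = 26` → total = 26
`if result > total: ...` → result > total is False → no variable changes
`result = result + total` → result = 43
`if result > 38: ...` → result > 38 is True → total = 0
So result = 43

Answer: 43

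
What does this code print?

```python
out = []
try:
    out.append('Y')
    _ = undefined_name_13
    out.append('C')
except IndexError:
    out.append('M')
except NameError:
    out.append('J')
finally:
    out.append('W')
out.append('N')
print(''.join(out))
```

Execution trace: 'Y' (try body) → 'J' (except NameError) → 'W' (finally) → 'N' (after the try/except). Output: YJWN

Answer: YJWN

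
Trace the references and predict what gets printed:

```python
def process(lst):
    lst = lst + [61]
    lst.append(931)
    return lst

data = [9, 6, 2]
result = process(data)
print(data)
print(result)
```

Key concept: rebinding parameter vs mutation.
Step by step:
`data = [9, 6, 2]` → data = [9, 6, 2]
`result = process(data)` → result = [9, 6, 2, 61, 931]
`print(data)` → prints [9, 6, 2]
`print(result)` → prints [9, 6, 2, 61, 931]

Answer:
[9, 6, 2]
[9, 6, 2, 61, 931]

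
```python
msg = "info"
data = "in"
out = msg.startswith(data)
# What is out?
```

Trace:
`msg = "info"` → msg = 'info'
`data = "in"` → data = 'in'
`out = msg.startswith(data)` → out = True
So out = True

Answer: True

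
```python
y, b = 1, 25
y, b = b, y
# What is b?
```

Trace:
`y, b = 1, 25` → y = 1; b = 25
`y, b = b, y` → y = 25; b = 1
So b = 1

Answer: 1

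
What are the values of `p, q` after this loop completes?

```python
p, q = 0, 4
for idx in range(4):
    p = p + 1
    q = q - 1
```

p goes 0→4, q goes 4→0
`p, q` takes the values: (0, 4) → (1, 4) → (1, 3) → (2, 3) → (2, 2) → (3, 2) → (3, 1) → (4, 1) → (4, 0)

Answer: 4, 0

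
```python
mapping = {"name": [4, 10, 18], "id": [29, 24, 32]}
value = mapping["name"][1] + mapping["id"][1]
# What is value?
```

Trace:
`mapping = {"name": [4, 10, 18], "id": [29, 24, 32]}` → mapping = {'name': [4, 10, 18], 'id': [29, 24, 32]}
`value = mapping["name"][1] + mapping["id"][1]` → value = 34
So value = 34

Answer: 34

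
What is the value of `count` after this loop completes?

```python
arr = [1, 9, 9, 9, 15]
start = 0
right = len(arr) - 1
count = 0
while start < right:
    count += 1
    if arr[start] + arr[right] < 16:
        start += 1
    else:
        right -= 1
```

Steps to find pair summing to 16
`count` takes the values: 0 → 1 → 2 → 3 → 4

Answer: 4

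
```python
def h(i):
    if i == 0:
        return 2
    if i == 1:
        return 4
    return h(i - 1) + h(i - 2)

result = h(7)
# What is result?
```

Build up from base cases: h(0)=2, h(1)=4, h(2)=6, h(3)=10, h(4)=16, h(5)=26, h(6)=42, ..., h(7)=68

Answer: 68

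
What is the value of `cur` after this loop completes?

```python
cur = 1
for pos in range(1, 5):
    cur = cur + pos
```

Start at 1, add 1 through 4
`cur` takes the values: 1 → 2 → 4 → 7 → 11

Answer: 11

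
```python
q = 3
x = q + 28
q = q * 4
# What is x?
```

Trace:
`q = 3` → q = 3
`x = q + 28` → x = 31
`q = q * 4` → q = 12
So x = 31

Answer: 31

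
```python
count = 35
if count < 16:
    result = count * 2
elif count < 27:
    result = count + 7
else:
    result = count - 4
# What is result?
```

Trace:
`count = 35` → count = 35
`if count < 16: ...` → count < 16 is False, count < 27 is False, take else branch → result = 31
So result = 31

Answer: 31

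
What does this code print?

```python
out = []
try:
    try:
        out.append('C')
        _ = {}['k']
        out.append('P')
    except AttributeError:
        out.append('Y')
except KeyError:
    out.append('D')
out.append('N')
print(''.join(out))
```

Execution trace: 'C' (try body) → 'D' (outer except KeyError) → 'N' (after the try/except). Output: CDN

Answer: CDN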